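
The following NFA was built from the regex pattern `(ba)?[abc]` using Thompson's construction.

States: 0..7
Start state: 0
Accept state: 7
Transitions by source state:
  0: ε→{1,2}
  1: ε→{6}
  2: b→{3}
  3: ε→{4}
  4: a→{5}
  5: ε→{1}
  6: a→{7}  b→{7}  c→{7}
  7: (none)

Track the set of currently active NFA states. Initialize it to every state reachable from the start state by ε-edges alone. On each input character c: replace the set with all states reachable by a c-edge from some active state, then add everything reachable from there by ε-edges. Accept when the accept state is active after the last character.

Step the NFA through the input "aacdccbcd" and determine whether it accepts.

start: ε-closure({0}) = {0,1,2,6}
'a' @ 1: {7}  [accepting]
'a' @ 2: {}  — state set empty
rest 'cdccbcd' ignored (set empty)
end set {} — state 7 not in

Answer: REJECT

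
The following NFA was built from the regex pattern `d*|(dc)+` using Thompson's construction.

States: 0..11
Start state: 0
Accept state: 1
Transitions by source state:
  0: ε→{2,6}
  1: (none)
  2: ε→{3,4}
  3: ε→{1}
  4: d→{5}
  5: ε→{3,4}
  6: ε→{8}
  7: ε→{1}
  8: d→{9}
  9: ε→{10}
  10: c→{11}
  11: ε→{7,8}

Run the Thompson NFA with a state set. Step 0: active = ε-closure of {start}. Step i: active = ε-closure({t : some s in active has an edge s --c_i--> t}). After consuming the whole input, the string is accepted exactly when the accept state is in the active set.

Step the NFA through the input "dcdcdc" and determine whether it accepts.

Answer: ACCEPT

Trace:
start: ε-closure({0}) = {0,1,2,3,4,6,8}
'd' @ 1: {1,3,4,5,9,10}  ✓accept
'c' @ 2: {1,7,8,11}  ✓accept
'd' @ 3: {9,10}
'c' @ 4: {1,7,8,11}  ✓accept
'd' @ 5: {9,10}
'c' @ 6: {1,7,8,11}  ✓accept
final: {1,7,8,11}; accept 1 in set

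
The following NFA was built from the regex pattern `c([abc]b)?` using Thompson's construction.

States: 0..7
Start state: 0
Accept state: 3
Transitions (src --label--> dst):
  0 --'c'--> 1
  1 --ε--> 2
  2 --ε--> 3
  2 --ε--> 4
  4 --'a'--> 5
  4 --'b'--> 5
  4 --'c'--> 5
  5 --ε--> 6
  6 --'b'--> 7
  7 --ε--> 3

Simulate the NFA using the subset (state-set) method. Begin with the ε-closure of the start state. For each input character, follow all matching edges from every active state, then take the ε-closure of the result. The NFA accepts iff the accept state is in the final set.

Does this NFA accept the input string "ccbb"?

S₀ = ε-closure({0}) = {0}
'c' @ 1: {1,2,3,4}  ✓accept
'c' @ 2: {5,6}
'b' @ 3: {3,7}  ✓accept
'b' @ 4: {}  — dead — no transitions
final: {}; accept 3 not in set

Answer: REJECT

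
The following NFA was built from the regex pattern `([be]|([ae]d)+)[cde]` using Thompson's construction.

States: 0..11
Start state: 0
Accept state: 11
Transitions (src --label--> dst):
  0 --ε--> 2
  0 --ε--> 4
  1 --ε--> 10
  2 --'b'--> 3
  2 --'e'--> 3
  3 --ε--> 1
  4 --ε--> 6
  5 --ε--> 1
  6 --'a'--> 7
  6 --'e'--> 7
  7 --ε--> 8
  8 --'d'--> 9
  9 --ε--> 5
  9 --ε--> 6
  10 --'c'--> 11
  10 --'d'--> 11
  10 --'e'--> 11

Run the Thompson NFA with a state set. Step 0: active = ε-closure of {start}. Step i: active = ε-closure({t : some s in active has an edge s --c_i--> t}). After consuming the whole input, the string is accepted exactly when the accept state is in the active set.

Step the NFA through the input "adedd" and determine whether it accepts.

Answer: ACCEPT

Steps:
S₀ = ε-closure({0}) = {0,2,4,6}
'a' @ 1: {7,8}
'd' @ 2: {1,5,6,9,10}
'e' @ 3: {7,8,11}  (accept∈set)
'd' @ 4: {1,5,6,9,10}
'd' @ 5: {11}  (accept∈set)
end set {11} — state 11 in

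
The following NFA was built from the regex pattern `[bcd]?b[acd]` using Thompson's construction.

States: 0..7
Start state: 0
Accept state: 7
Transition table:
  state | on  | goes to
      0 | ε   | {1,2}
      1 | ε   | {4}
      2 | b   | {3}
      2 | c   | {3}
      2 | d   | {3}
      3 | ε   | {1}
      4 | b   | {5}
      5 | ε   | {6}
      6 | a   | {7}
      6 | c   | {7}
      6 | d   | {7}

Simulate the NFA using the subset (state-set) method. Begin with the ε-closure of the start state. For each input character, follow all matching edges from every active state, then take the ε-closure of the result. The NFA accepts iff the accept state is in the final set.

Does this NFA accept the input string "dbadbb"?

start: ε-closure({0}) = {0,1,2,4}
'd' @ 1: {1,3,4}
'b' @ 2: {5,6}
'a' @ 3: {7}  [accepting]
'd' @ 4: {}  — dead — no transitions
rest 'bb' ignored (set empty)
after full input: {}  (accept=7 not in)

Answer: REJECT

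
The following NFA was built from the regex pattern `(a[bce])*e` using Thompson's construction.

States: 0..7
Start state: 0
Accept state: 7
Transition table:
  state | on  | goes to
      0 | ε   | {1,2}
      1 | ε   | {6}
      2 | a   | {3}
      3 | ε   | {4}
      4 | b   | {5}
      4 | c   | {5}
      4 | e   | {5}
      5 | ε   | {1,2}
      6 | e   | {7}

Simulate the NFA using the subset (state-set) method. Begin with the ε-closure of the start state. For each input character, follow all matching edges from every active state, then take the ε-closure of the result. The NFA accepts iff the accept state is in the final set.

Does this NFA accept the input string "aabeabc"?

S₀ = ε-closure({0}) = {0,1,2,6}
'a' @ 1: {3,4}
'a' @ 2: {}  — state set empty
rest 'beabc' ignored (set empty)
final: {}; accept 7 not in set

Answer: REJECT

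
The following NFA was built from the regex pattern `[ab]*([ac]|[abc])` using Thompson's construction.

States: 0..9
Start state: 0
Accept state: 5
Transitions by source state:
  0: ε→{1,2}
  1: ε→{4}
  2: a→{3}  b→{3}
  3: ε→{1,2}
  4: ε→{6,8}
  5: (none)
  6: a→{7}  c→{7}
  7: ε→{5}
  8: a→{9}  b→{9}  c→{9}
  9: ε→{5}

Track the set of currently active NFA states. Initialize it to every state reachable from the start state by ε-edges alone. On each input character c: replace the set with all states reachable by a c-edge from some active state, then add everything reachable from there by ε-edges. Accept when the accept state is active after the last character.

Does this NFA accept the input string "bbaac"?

initial (ε-close {0}): {0,1,2,4,6,8}
'b' @ 1: {1,2,3,4,5,6,8,9}  (accept∈set)
'b' @ 2: {1,2,3,4,5,6,8,9}  (accept∈set)
'a' @ 3: {1,2,3,4,5,6,7,8,9}  (accept∈set)
'a' @ 4: {1,2,3,4,5,6,7,8,9}  (accept∈set)
'c' @ 5: {5,7,9}  (accept∈set)
final: {5,7,9}; accept 5 in set

Answer: ACCEPT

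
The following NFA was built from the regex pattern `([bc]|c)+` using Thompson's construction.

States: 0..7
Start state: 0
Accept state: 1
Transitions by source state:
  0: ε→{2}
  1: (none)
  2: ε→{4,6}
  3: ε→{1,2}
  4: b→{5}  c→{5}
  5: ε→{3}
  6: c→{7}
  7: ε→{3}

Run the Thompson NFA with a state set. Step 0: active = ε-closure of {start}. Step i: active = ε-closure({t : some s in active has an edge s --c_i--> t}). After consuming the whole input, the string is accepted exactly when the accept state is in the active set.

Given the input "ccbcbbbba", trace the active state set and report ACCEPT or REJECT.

start: ε-closure({0}) = {0,2,4,6}
'c' @ 1: {1,2,3,4,5,6,7}  [accepting]
'c' @ 2: {1,2,3,4,5,6,7}  [accepting]
'b' @ 3: {1,2,3,4,5,6}  [accepting]
'c' @ 4: {1,2,3,4,5,6,7}  [accepting]
'b' @ 5: {1,2,3,4,5,6}  [accepting]
'b' @ 6: {1,2,3,4,5,6}  [accepting]
'b' @ 7: {1,2,3,4,5,6}  [accepting]
'b' @ 8: {1,2,3,4,5,6}  [accepting]
'a' @ 9: {}  — no active states
final: {}; accept 1 not in set

Answer: REJECT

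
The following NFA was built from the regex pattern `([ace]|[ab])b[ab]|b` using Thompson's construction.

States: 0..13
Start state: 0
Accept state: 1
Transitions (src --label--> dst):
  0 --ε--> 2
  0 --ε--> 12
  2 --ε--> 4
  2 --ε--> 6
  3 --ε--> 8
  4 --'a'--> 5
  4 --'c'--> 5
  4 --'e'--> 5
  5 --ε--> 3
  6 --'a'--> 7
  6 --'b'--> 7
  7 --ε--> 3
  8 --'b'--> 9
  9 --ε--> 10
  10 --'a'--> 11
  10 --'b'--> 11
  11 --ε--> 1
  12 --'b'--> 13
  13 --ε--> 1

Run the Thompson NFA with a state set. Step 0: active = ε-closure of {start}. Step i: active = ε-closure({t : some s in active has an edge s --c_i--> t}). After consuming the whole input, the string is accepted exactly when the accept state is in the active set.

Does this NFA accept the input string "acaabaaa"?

start: ε-closure({0}) = {0,2,4,6,12}
'a' @ 1: {3,5,7,8}
'c' @ 2: {}  — state set empty
rest 'aabaaa' ignored (set empty)
after full input: {}  (accept=1 not in)

Answer: REJECT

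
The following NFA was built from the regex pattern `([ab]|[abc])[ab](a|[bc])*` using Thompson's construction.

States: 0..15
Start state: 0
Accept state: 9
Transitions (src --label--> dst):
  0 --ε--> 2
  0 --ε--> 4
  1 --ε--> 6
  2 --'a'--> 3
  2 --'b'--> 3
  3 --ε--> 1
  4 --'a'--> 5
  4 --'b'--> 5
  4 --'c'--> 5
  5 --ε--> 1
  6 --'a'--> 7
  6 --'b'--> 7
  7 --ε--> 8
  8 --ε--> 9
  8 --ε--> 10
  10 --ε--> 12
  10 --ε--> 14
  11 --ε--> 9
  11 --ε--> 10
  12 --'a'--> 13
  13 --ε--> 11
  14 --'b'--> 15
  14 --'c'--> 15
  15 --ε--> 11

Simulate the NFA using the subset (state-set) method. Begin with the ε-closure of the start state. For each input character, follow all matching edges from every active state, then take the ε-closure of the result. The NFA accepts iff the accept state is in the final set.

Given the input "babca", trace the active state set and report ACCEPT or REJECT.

Answer: ACCEPT

Derivation:
start: ε-closure({0}) = {0,2,4}
'b' @ 1: {1,3,5,6}
'a' @ 2: {7,8,9,10,12,14}  (accept∈set)
'b' @ 3: {9,10,11,12,14,15}  (accept∈set)
'c' @ 4: {9,10,11,12,14,15}  (accept∈set)
'a' @ 5: {9,10,11,12,13,14}  (accept∈set)
final: {9,10,11,12,13,14}; accept 9 in set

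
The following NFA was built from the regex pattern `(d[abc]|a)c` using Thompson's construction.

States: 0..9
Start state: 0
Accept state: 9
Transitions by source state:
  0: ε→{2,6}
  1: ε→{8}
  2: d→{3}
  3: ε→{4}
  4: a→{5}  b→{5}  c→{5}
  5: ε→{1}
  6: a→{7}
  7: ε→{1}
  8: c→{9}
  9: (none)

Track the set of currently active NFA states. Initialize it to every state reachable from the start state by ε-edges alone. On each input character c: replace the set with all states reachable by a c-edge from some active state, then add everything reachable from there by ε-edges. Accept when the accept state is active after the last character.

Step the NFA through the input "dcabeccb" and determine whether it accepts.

Answer: REJECT

Trace:
initial (ε-close {0}): {0,2,6}
'd' @ 1: {3,4}
'c' @ 2: {1,5,8}
'a' @ 3: {}  — no active states
rest 'beccb' ignored (set empty)
after full input: {}  (accept=9 not in)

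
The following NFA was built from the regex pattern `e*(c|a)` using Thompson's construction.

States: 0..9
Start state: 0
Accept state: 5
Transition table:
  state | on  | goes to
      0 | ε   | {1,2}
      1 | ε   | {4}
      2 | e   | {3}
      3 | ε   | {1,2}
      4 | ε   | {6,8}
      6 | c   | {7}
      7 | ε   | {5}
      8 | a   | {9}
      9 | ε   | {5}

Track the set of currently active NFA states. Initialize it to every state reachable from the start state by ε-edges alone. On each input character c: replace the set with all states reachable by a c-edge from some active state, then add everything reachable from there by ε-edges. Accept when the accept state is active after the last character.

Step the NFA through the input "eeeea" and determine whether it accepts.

start: ε-closure({0}) = {0,1,2,4,6,8}
'e' @ 1: {1,2,3,4,6,8}
'e' @ 2: {1,2,3,4,6,8}
'e' @ 3: {1,2,3,4,6,8}
'e' @ 4: {1,2,3,4,6,8}
'a' @ 5: {5,9}  ✓accept
final: {5,9}; accept 5 in set

Answer: ACCEPT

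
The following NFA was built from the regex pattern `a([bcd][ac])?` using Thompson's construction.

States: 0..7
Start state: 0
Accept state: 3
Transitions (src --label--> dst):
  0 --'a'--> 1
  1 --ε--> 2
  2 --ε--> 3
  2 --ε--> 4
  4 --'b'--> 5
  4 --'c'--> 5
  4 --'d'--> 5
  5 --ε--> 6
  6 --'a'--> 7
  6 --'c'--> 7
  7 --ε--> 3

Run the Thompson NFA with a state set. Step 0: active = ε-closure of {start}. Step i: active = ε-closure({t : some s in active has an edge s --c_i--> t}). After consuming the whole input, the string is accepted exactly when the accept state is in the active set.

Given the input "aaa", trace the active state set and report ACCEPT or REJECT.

Answer: REJECT

Trace:
initial (ε-close {0}): {0}
'a' @ 1: {1,2,3,4}  ✓accept
'a' @ 2: {}  — dead — no transitions
rest 'a' ignored (set empty)
end set {} — state 3 not in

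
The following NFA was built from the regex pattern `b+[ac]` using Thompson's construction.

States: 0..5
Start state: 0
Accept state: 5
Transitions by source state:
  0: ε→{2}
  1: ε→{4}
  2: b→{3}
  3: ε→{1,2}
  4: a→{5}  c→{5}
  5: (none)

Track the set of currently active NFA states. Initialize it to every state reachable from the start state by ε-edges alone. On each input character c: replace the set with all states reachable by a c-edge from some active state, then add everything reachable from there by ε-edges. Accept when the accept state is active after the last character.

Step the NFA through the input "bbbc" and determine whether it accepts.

initial (ε-close {0}): {0,2}
'b' @ 1: {1,2,3,4}
'b' @ 2: {1,2,3,4}
'b' @ 3: {1,2,3,4}
'c' @ 4: {5}  [accepting]
after full input: {5}  (accept=5 in)

Answer: ACCEPT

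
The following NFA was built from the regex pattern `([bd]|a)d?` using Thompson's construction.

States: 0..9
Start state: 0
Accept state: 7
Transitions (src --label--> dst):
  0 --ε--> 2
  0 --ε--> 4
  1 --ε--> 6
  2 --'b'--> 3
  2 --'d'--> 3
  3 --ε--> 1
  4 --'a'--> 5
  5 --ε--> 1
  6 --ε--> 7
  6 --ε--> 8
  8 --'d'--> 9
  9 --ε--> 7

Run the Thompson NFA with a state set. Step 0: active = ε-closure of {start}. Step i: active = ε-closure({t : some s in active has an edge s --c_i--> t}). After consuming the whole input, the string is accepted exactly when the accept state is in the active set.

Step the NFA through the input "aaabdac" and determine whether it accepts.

S₀ = ε-closure({0}) = {0,2,4}
'a' @ 1: {1,5,6,7,8}  [accepting]
'a' @ 2: {}  — dead — no transitions
rest 'abdac' ignored (set empty)
after full input: {}  (accept=7 not in)

Answer: REJECT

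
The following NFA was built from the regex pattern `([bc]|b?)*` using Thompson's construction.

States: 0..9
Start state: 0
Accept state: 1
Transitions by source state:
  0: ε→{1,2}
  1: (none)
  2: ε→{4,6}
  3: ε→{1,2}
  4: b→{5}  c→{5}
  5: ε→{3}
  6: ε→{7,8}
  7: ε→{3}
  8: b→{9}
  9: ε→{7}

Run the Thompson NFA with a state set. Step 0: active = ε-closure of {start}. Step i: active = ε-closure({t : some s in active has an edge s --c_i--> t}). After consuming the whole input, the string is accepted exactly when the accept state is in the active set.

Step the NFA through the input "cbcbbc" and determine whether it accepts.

Answer: ACCEPT

Trace:
initial (ε-close {0}): {0,1,2,3,4,6,7,8}
'c' @ 1: {1,2,3,4,5,6,7,8}  ✓accept
'b' @ 2: {1,2,3,4,5,6,7,8,9}  ✓accept
'c' @ 3: {1,2,3,4,5,6,7,8}  ✓accept
'b' @ 4: {1,2,3,4,5,6,7,8,9}  ✓accept
'b' @ 5: {1,2,3,4,5,6,7,8,9}  ✓accept
'c' @ 6: {1,2,3,4,5,6,7,8}  ✓accept
end set {1,2,3,4,5,6,7,8} — state 1 in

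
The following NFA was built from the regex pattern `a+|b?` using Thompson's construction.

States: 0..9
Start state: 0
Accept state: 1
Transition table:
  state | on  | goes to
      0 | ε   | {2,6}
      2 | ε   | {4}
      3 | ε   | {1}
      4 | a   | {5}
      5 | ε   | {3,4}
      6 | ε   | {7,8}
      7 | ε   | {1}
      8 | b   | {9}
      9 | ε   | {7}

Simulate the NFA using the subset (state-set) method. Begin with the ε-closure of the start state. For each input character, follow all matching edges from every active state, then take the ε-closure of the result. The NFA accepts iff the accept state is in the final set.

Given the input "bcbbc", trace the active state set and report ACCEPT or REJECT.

Answer: REJECT

Trace:
initial (ε-close {0}): {0,1,2,4,6,7,8}
'b' @ 1: {1,7,9}  (accept∈set)
'c' @ 2: {}  — state set empty
rest 'bbc' ignored (set empty)
end set {} — state 1 not in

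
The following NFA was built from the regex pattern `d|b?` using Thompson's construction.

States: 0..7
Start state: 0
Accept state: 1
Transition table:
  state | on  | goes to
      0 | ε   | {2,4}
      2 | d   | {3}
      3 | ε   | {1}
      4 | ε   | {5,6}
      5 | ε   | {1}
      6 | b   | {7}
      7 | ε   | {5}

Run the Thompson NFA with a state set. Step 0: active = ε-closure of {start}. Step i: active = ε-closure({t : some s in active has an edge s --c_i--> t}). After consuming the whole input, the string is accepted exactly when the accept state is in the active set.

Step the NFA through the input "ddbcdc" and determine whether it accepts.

Answer: REJECT

Derivation:
start: ε-closure({0}) = {0,1,2,4,5,6}
'd' @ 1: {1,3}  [accepting]
'd' @ 2: {}  — no active states
rest 'bcdc' ignored (set empty)
final: {}; accept 1 not in set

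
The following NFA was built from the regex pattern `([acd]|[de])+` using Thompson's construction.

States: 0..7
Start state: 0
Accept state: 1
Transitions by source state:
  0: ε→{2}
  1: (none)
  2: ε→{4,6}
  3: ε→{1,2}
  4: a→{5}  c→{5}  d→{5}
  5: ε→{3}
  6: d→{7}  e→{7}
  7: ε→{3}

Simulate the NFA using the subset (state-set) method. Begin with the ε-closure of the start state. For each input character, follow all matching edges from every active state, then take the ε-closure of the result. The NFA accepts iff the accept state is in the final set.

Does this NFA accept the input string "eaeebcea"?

Answer: REJECT

Derivation:
start: ε-closure({0}) = {0,2,4,6}
'e' @ 1: {1,2,3,4,6,7}  (accept∈set)
'a' @ 2: {1,2,3,4,5,6}  (accept∈set)
'e' @ 3: {1,2,3,4,6,7}  (accept∈set)
'e' @ 4: {1,2,3,4,6,7}  (accept∈set)
'b' @ 5: {}  — no active states
rest 'cea' ignored (set empty)
after full input: {}  (accept=1 not in)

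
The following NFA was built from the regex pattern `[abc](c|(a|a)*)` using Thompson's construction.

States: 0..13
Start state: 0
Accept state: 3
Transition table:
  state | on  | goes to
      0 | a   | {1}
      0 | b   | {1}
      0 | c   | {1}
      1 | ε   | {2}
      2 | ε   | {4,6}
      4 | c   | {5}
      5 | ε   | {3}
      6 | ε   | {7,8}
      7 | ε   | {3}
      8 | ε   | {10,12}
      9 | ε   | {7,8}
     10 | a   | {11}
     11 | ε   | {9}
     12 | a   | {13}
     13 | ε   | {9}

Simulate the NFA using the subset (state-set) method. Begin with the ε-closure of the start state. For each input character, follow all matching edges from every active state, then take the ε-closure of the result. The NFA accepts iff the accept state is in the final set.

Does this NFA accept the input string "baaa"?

Answer: ACCEPT

Trace:
initial (ε-close {0}): {0}
'b' @ 1: {1,2,3,4,6,7,8,10,12}  (accept∈set)
'a' @ 2: {3,7,8,9,10,11,12,13}  (accept∈set)
'a' @ 3: {3,7,8,9,10,11,12,13}  (accept∈set)
'a' @ 4: {3,7,8,9,10,11,12,13}  (accept∈set)
final: {3,7,8,9,10,11,12,13}; accept 3 in set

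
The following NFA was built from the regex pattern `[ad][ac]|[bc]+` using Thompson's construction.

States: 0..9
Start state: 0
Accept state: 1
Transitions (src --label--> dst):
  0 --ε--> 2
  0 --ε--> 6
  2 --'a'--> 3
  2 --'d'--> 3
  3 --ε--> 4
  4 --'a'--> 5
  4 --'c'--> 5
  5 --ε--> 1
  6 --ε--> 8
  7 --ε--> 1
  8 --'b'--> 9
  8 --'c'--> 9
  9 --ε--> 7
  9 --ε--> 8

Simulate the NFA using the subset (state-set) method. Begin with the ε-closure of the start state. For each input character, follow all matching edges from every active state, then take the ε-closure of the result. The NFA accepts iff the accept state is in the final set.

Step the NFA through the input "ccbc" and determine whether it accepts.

initial (ε-close {0}): {0,2,6,8}
'c' @ 1: {1,7,8,9}  ✓accept
'c' @ 2: {1,7,8,9}  ✓accept
'b' @ 3: {1,7,8,9}  ✓accept
'c' @ 4: {1,7,8,9}  ✓accept
final: {1,7,8,9}; accept 1 in set

Answer: ACCEPT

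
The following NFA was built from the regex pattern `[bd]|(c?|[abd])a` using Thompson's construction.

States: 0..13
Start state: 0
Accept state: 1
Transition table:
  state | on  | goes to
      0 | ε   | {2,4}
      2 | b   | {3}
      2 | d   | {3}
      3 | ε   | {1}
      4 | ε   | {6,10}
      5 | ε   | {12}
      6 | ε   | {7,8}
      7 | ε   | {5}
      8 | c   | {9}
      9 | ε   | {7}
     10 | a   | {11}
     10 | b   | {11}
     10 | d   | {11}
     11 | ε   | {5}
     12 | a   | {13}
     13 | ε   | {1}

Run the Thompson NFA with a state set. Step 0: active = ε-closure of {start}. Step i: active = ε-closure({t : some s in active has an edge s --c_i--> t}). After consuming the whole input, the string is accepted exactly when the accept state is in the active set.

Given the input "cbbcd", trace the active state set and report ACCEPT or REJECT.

Answer: REJECT

Derivation:
S₀ = ε-closure({0}) = {0,2,4,5,6,7,8,10,12}
'c' @ 1: {5,7,9,12}
'b' @ 2: {}  — state set empty
rest 'bcd' ignored (set empty)
after full input: {}  (accept=1 not in)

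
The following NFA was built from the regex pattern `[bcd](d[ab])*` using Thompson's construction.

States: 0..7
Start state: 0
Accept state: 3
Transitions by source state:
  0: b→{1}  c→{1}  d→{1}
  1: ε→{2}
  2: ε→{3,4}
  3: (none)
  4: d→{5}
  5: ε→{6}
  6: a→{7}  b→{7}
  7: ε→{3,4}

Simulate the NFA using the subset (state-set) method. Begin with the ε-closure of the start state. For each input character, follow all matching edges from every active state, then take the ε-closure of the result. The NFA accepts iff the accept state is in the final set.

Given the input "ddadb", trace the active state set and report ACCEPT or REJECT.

start: ε-closure({0}) = {0}
'd' @ 1: {1,2,3,4}  [accepting]
'd' @ 2: {5,6}
'a' @ 3: {3,4,7}  [accepting]
'd' @ 4: {5,6}
'b' @ 5: {3,4,7}  [accepting]
end set {3,4,7} — state 3 in

Answer: ACCEPT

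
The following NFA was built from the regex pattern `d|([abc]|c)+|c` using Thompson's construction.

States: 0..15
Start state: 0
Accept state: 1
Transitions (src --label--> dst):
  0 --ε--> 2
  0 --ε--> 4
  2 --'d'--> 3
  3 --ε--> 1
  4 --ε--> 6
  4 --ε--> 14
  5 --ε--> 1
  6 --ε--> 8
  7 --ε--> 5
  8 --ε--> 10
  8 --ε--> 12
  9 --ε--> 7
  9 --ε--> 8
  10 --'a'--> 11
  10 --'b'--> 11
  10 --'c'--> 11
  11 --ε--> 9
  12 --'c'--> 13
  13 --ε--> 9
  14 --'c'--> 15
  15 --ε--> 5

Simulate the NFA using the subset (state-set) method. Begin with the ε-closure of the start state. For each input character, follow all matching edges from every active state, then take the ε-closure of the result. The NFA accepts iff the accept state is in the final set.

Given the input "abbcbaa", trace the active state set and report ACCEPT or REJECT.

S₀ = ε-closure({0}) = {0,2,4,6,8,10,12,14}
'a' @ 1: {1,5,7,8,9,10,11,12}  [accepting]
'b' @ 2: {1,5,7,8,9,10,11,12}  [accepting]
'b' @ 3: {1,5,7,8,9,10,11,12}  [accepting]
'c' @ 4: {1,5,7,8,9,10,11,12,13}  [accepting]
'b' @ 5: {1,5,7,8,9,10,11,12}  [accepting]
'a' @ 6: {1,5,7,8,9,10,11,12}  [accepting]
'a' @ 7: {1,5,7,8,9,10,11,12}  [accepting]
final: {1,5,7,8,9,10,11,12}; accept 1 in set

Answer: ACCEPT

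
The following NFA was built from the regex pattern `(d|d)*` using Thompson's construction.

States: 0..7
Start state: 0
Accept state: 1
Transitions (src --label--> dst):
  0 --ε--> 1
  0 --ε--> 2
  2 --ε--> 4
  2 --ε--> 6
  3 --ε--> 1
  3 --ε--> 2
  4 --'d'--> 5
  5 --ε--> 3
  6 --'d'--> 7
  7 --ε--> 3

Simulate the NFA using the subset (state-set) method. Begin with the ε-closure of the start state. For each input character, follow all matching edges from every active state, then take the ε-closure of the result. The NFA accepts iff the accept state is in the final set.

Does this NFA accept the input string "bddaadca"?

Answer: REJECT

Derivation:
S₀ = ε-closure({0}) = {0,1,2,4,6}
'b' @ 1: {}  — state set empty
rest 'ddaadca' ignored (set empty)
final: {}; accept 1 not in set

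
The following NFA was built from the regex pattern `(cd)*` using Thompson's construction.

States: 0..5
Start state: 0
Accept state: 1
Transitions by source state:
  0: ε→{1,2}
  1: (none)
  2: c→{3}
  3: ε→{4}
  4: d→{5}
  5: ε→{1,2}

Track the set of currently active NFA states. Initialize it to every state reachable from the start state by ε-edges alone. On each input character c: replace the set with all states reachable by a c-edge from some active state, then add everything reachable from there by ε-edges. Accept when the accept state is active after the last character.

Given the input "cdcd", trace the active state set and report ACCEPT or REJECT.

start: ε-closure({0}) = {0,1,2}
'c' @ 1: {3,4}
'd' @ 2: {1,2,5}  ✓accept
'c' @ 3: {3,4}
'd' @ 4: {1,2,5}  ✓accept
after full input: {1,2,5}  (accept=1 in)

Answer: ACCEPT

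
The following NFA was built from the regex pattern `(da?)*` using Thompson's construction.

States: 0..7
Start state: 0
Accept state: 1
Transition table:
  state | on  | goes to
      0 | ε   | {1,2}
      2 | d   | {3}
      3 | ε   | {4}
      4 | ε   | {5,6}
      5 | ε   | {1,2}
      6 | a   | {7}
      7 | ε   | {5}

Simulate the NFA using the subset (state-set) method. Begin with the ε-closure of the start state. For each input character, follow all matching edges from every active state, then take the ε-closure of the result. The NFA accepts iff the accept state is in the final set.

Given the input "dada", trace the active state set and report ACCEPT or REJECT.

Answer: ACCEPT

Steps:
initial (ε-close {0}): {0,1,2}
'd' @ 1: {1,2,3,4,5,6}  [accepting]
'a' @ 2: {1,2,5,7}  [accepting]
'd' @ 3: {1,2,3,4,5,6}  [accepting]
'a' @ 4: {1,2,5,7}  [accepting]
end set {1,2,5,7} — state 1 in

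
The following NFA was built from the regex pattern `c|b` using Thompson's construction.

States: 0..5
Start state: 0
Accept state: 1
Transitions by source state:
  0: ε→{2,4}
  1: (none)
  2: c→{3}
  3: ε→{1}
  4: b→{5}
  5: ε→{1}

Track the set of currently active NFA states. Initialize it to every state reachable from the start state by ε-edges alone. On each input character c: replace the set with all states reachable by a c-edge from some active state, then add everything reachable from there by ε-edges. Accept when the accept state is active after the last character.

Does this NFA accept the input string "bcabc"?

initial (ε-close {0}): {0,2,4}
'b' @ 1: {1,5}  ✓accept
'c' @ 2: {}  — state set empty
rest 'abc' ignored (set empty)
final: {}; accept 1 not in set

Answer: REJECT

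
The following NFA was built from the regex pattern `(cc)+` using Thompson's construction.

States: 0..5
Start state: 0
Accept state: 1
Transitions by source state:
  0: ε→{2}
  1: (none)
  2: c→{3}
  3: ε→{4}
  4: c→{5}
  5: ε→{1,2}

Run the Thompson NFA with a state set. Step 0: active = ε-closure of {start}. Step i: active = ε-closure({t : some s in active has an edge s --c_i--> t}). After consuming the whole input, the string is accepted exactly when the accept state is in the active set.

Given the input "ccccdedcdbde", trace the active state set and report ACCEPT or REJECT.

initial (ε-close {0}): {0,2}
'c' @ 1: {3,4}
'c' @ 2: {1,2,5}  [accepting]
'c' @ 3: {3,4}
'c' @ 4: {1,2,5}  [accepting]
'd' @ 5: {}  — dead — no transitions
rest 'edcdbde' ignored (set empty)
after full input: {}  (accept=1 not in)

Answer: REJECT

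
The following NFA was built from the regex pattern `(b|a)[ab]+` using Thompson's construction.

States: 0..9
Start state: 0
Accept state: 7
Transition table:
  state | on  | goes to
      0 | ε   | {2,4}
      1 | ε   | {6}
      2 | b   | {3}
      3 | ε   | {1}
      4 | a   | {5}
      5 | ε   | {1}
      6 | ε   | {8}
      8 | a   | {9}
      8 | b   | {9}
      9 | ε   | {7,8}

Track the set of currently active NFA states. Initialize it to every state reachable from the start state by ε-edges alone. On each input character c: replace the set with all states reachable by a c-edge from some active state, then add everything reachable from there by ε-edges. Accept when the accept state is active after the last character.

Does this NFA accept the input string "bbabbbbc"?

start: ε-closure({0}) = {0,2,4}
'b' @ 1: {1,3,6,8}
'b' @ 2: {7,8,9}  [accepting]
'a' @ 3: {7,8,9}  [accepting]
'b' @ 4: {7,8,9}  [accepting]
'b' @ 5: {7,8,9}  [accepting]
'b' @ 6: {7,8,9}  [accepting]
'b' @ 7: {7,8,9}  [accepting]
'c' @ 8: {}  — state set empty
final: {}; accept 7 not in set

Answer: REJECT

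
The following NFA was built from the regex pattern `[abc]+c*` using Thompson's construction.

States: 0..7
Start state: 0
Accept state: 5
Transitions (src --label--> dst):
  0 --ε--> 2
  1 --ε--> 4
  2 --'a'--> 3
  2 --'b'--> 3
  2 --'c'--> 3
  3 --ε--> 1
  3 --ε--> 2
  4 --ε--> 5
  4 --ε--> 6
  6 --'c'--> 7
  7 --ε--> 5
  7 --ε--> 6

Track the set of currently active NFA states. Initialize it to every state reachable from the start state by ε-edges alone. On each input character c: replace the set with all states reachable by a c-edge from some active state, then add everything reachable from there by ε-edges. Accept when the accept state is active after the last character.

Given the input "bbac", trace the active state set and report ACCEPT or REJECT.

Answer: ACCEPT

Trace:
initial (ε-close {0}): {0,2}
'b' @ 1: {1,2,3,4,5,6}  [accepting]
'b' @ 2: {1,2,3,4,5,6}  [accepting]
'a' @ 3: {1,2,3,4,5,6}  [accepting]
'c' @ 4: {1,2,3,4,5,6,7}  [accepting]
final: {1,2,3,4,5,6,7}; accept 5 in set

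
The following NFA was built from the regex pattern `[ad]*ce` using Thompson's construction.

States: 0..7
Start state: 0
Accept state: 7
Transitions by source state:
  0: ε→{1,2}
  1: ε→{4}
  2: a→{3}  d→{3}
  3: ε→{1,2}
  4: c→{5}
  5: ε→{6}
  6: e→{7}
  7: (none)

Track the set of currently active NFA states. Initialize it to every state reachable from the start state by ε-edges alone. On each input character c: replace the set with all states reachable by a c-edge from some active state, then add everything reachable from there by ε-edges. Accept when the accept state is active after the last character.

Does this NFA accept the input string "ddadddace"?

Answer: ACCEPT

Trace:
start: ε-closure({0}) = {0,1,2,4}
'd' @ 1: {1,2,3,4}
'd' @ 2: {1,2,3,4}
'a' @ 3: {1,2,3,4}
'd' @ 4: {1,2,3,4}
'd' @ 5: {1,2,3,4}
'd' @ 6: {1,2,3,4}
'a' @ 7: {1,2,3,4}
'c' @ 8: {5,6}
'e' @ 9: {7}  (accept∈set)
end set {7} — state 7 in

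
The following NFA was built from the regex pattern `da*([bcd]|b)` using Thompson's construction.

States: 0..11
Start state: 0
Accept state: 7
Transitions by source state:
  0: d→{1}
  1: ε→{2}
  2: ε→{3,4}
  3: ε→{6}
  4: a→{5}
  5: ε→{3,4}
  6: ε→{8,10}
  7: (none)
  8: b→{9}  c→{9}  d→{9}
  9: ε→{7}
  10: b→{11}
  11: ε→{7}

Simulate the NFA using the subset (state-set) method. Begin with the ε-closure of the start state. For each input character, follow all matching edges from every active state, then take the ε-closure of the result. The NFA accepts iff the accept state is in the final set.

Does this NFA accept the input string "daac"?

S₀ = ε-closure({0}) = {0}
'd' @ 1: {1,2,3,4,6,8,10}
'a' @ 2: {3,4,5,6,8,10}
'a' @ 3: {3,4,5,6,8,10}
'c' @ 4: {7,9}  (accept∈set)
end set {7,9} — state 7 in

Answer: ACCEPT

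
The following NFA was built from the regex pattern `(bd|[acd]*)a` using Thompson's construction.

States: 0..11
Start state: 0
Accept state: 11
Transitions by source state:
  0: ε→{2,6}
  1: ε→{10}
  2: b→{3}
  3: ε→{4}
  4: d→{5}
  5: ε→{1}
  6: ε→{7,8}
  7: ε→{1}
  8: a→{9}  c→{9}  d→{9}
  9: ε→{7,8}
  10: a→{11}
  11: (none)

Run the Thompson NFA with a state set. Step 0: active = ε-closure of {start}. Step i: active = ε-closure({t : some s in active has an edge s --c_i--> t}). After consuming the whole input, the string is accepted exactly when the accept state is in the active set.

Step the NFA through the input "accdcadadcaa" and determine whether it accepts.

Answer: ACCEPT

Steps:
start: ε-closure({0}) = {0,1,2,6,7,8,10}
'a' @ 1: {1,7,8,9,10,11}  ✓accept
'c' @ 2: {1,7,8,9,10}
'c' @ 3: {1,7,8,9,10}
'd' @ 4: {1,7,8,9,10}
'c' @ 5: {1,7,8,9,10}
'a' @ 6: {1,7,8,9,10,11}  ✓accept
'd' @ 7: {1,7,8,9,10}
'a' @ 8: {1,7,8,9,10,11}  ✓accept
'd' @ 9: {1,7,8,9,10}
'c' @ 10: {1,7,8,9,10}
'a' @ 11: {1,7,8,9,10,11}  ✓accept
'a' @ 12: {1,7,8,9,10,11}  ✓accept
after full input: {1,7,8,9,10,11}  (accept=11 in)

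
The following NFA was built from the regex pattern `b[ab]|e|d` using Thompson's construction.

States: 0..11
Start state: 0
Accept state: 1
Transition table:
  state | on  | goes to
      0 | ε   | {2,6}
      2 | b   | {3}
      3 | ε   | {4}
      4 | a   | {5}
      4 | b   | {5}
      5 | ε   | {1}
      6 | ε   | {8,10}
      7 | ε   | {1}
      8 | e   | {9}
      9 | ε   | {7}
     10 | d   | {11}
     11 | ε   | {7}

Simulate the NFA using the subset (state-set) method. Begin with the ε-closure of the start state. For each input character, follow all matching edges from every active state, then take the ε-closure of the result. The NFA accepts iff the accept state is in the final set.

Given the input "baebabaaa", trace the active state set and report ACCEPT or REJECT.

Answer: REJECT

Trace:
S₀ = ε-closure({0}) = {0,2,6,8,10}
'b' @ 1: {3,4}
'a' @ 2: {1,5}  [accepting]
'e' @ 3: {}  — state set empty
rest 'babaaa' ignored (set empty)
after full input: {}  (accept=1 not in)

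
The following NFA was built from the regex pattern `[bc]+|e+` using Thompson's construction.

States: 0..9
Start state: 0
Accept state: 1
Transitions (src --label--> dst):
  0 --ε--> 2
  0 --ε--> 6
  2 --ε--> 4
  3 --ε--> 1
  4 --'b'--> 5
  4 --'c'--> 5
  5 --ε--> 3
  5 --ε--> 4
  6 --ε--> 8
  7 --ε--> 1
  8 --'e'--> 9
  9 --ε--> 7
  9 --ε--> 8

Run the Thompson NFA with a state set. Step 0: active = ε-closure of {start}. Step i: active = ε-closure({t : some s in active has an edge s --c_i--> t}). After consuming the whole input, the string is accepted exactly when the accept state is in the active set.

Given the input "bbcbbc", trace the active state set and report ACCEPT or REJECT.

Answer: ACCEPT

Steps:
S₀ = ε-closure({0}) = {0,2,4,6,8}
'b' @ 1: {1,3,4,5}  (accept∈set)
'b' @ 2: {1,3,4,5}  (accept∈set)
'c' @ 3: {1,3,4,5}  (accept∈set)
'b' @ 4: {1,3,4,5}  (accept∈set)
'b' @ 5: {1,3,4,5}  (accept∈set)
'c' @ 6: {1,3,4,5}  (accept∈set)
end set {1,3,4,5} — state 1 in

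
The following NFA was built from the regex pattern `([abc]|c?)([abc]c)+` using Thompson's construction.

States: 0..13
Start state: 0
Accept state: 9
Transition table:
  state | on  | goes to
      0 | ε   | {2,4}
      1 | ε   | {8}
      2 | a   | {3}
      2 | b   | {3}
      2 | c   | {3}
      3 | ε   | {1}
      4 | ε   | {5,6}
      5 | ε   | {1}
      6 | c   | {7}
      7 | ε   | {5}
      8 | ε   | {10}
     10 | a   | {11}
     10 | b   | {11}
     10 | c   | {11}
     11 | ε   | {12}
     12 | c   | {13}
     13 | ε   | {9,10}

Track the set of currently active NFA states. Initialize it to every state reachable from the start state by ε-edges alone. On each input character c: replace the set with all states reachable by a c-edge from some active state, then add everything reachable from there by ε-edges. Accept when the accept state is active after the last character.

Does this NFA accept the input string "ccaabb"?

Answer: REJECT

Derivation:
S₀ = ε-closure({0}) = {0,1,2,4,5,6,8,10}
'c' @ 1: {1,3,5,7,8,10,11,12}
'c' @ 2: {9,10,11,12,13}  ✓accept
'a' @ 3: {11,12}
'a' @ 4: {}  — no active states
rest 'bb' ignored (set empty)
end set {} — state 9 not in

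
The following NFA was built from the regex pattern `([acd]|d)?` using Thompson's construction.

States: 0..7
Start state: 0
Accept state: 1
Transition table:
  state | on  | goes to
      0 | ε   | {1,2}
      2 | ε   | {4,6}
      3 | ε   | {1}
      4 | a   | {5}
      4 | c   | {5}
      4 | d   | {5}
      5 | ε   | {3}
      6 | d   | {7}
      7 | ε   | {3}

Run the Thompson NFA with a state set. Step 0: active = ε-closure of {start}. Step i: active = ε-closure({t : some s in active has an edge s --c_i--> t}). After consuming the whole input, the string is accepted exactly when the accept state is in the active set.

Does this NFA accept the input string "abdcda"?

Answer: REJECT

Steps:
initial (ε-close {0}): {0,1,2,4,6}
'a' @ 1: {1,3,5}  [accepting]
'b' @ 2: {}  — dead — no transitions
rest 'dcda' ignored (set empty)
final: {}; accept 1 not in set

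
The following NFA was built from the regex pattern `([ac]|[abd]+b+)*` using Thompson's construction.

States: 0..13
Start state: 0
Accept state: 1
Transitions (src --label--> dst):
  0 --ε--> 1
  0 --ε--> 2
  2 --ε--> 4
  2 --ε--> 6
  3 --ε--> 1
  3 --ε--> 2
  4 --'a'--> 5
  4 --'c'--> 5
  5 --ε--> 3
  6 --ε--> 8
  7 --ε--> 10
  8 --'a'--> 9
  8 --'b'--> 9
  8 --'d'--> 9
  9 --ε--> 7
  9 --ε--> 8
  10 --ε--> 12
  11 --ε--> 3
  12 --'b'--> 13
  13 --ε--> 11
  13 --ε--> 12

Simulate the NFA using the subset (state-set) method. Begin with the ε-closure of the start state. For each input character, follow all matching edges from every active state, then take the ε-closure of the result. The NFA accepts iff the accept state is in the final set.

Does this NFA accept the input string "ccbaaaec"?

Answer: REJECT

Steps:
start: ε-closure({0}) = {0,1,2,4,6,8}
'c' @ 1: {1,2,3,4,5,6,8}  (accept∈set)
'c' @ 2: {1,2,3,4,5,6,8}  (accept∈set)
'b' @ 3: {7,8,9,10,12}
'a' @ 4: {7,8,9,10,12}
'a' @ 5: {7,8,9,10,12}
'a' @ 6: {7,8,9,10,12}
'e' @ 7: {}  — state set empty
rest 'c' ignored (set empty)
end set {} — state 1 not in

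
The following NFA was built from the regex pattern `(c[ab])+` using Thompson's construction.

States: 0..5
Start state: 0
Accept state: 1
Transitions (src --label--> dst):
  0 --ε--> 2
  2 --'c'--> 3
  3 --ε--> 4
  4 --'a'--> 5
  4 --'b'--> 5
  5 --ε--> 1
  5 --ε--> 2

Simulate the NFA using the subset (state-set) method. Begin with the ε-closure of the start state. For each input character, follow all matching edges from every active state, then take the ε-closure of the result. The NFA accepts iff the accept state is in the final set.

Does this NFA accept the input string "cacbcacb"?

Answer: ACCEPT

Derivation:
initial (ε-close {0}): {0,2}
'c' @ 1: {3,4}
'a' @ 2: {1,2,5}  ✓accept
'c' @ 3: {3,4}
'b' @ 4: {1,2,5}  ✓accept
'c' @ 5: {3,4}
'a' @ 6: {1,2,5}  ✓accept
'c' @ 7: {3,4}
'b' @ 8: {1,2,5}  ✓accept
final: {1,2,5}; accept 1 in set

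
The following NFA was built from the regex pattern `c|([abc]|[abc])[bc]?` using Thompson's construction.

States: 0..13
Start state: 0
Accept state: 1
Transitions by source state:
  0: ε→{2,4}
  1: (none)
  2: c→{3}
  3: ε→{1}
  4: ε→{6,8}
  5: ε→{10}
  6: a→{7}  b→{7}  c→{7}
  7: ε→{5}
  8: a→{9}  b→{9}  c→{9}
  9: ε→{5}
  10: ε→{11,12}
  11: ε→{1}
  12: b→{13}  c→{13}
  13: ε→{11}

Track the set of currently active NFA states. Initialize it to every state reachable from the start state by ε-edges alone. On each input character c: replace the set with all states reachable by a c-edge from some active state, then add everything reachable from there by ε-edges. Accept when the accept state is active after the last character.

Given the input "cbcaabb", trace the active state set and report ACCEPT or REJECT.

Answer: REJECT

Trace:
S₀ = ε-closure({0}) = {0,2,4,6,8}
'c' @ 1: {1,3,5,7,9,10,11,12}  (accept∈set)
'b' @ 2: {1,11,13}  (accept∈set)
'c' @ 3: {}  — dead — no transitions
rest 'aabb' ignored (set empty)
after full input: {}  (accept=1 not in)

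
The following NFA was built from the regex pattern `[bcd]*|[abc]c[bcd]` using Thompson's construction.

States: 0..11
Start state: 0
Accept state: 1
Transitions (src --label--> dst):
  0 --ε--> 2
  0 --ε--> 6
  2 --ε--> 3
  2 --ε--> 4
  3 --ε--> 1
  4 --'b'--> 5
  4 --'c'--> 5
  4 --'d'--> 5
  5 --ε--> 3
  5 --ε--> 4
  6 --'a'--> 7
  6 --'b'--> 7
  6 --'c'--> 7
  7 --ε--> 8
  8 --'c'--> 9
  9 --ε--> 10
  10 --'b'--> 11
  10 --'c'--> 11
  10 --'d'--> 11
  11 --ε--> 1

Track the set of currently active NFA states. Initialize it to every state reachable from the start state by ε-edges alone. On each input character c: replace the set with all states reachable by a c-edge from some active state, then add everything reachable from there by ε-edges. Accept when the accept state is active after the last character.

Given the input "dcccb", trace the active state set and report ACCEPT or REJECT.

initial (ε-close {0}): {0,1,2,3,4,6}
'd' @ 1: {1,3,4,5}  [accepting]
'c' @ 2: {1,3,4,5}  [accepting]
'c' @ 3: {1,3,4,5}  [accepting]
'c' @ 4: {1,3,4,5}  [accepting]
'b' @ 5: {1,3,4,5}  [accepting]
end set {1,3,4,5} — state 1 in

Answer: ACCEPT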